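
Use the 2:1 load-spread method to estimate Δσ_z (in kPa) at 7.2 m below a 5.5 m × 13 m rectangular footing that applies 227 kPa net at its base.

Δσ_z ≈ 63.3 kPa

By the 2:1 method the load spreads at 1 horizontal : 2 vertical, so at depth z the loaded area has grown by z in each plan dimension:
Δσ = qBL/((B+z)(L+z)) = 227×5.5×13/((5.5+7.2)(13+7.2)) = 63.267 kPa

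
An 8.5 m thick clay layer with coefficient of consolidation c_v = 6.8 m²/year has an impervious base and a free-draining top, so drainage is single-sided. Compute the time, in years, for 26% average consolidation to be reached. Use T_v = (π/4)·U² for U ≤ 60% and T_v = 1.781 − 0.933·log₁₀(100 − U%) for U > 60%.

Drainage path length: H_d = H = 8.5 m (single drainage).
U ≤ 60%: T_v = (π/4)·U² = (π/4)×0.26² = 0.053093.
t = T_v·H_d²/c_v = 0.053093×8.5²/6.8 = 0.5641 years.

t ≈ 0.564 years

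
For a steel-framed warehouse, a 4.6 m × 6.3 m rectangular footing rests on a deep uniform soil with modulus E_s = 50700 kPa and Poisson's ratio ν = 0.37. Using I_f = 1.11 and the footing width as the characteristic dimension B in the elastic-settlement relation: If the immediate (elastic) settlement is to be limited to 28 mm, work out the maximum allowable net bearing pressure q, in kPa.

q ≈ 322 kPa

S_e = q·B·(1−ν²)/E_s · I_f  ⇒  q = S_e·E_s / (B·(1−ν²)·I_f).
q = 0.028 × 50700 / (4.6 × 0.8631 × 1.11) = 322.1 kPa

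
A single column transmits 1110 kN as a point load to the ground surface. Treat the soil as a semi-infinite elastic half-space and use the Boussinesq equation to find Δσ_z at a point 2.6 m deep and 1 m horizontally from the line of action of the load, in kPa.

Boussinesq vertical stress below a point load on an elastic half-space:
Δσ_z = 3P/(2πz²) · [1 + (r/z)²]^(−5/2)
r/z = 1/2.6 = 0.38462; [1+(r/z)²]^(−5/2) = 0.70829.
Δσ_z = 3×1110/(2π×2.6²) × 0.70829 = 78.4 × 0.70829 = 55.53 kPa

Δσ_z ≈ 55.5 kPa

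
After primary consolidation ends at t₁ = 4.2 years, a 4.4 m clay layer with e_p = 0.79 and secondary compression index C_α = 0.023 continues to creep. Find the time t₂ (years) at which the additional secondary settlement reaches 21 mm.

t₂ ≈ 9.88 years

S_s = C_α·H/(1+e_p)·log₁₀(t₂/t₁) ⇒ log₁₀(t₂/t₁) = S_s·(1+e_p)/(C_α·H).
log₁₀(t₂/t₁) = 0.021 × (1+0.79) / (0.023×4.4) = 0.3714
t₂ = t₁ × 10^0.3714 = 4.2 × 2.352 = 9.879 years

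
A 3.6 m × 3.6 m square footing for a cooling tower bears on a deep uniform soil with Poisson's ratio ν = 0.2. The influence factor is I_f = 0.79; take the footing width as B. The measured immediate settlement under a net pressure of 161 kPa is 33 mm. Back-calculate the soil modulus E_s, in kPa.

S_e = q·B·(1−ν²)/E_s · I_f  ⇒  E_s = q·B·(1−ν²)·I_f / S_e.
E_s = 161 × 3.6 × 0.96 × 0.79 / 0.033 = 13320 kPa

E_s ≈ 13300 kPa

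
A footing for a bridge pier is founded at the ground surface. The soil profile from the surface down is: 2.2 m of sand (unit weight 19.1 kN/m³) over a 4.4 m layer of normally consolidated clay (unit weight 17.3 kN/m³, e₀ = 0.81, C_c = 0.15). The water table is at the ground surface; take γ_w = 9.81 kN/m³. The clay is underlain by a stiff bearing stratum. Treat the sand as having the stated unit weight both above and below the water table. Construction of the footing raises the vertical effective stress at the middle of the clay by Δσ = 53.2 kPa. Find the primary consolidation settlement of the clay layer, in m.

Mid-depth of clay below the ground surface: z = 2.2 + 4.4/2 = 4.4 m.
Total vertical stress at mid-clay: σ_v = 19.1×2.2 + 17.3×2.2 = 80.08 kPa.
Pore pressure: u = 9.81×(4.4 − 0) = 43.164 kPa.
Initial effective stress: σ'_0 = σ_v − u = 80.08 − 43.164 = 36.916 kPa.
Final effective stress: σ'_f = σ'_0 + Δσ = 36.916 + 53.2 = 90.116 kPa.
Normally consolidated clay, so the full stress increment lies on the virgin compression line:
S_c = C_c·H/(1+e₀)·log₁₀(σ'_f/σ'_0) = 0.15×4.4/(1+0.81)×log₁₀(90.116/36.916)
    = 0.36464 × 0.38759 = 0.1413 m

S_c ≈ 0.141 m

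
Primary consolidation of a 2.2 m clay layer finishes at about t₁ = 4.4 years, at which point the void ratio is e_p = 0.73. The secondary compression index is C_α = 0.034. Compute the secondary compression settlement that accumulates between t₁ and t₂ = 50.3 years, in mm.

Secondary compression: S_s = C_α·H/(1+e_p)·log₁₀(t₂/t₁)
S_s = 0.034×2.2/(1+0.73)×log₁₀(50.3/4.4)
    = 0.04324 × 1.058 = 0.04575 m

S_s ≈ 45.7 mm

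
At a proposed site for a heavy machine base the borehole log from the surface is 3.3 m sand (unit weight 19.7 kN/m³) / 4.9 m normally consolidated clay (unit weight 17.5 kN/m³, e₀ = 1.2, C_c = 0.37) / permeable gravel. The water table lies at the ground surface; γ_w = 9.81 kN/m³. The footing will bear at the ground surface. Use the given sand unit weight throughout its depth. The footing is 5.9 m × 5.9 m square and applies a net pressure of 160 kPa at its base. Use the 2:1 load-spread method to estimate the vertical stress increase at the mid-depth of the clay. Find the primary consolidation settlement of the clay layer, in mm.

Mid-depth of clay below the ground surface: z = 3.3 + 4.9/2 = 5.75 m.
Total vertical stress at mid-clay: σ_v = 19.7×3.3 + 17.5×2.45 = 107.88 kPa.
Pore pressure: u = 9.81×(5.75 − 0) = 56.408 kPa.
Initial effective stress: σ'_0 = σ_v − u = 107.88 − 56.408 = 51.472 kPa.
Stress increase at mid-clay by the 2:1 spreading method:
Δσ = qBL/((B+z)(L+z)) = 160×5.9×5.9/((5.9+5.75)(5.9+5.75)) = 41.037 kPa
Final effective stress: σ'_f = σ'_0 + Δσ = 51.472 + 41.037 = 92.509 kPa.
Normally consolidated clay, so the full stress increment lies on the virgin compression line:
S_c = C_c·H/(1+e₀)·log₁₀(σ'_f/σ'_0) = 0.37×4.9/(1+1.2)×log₁₀(92.509/51.472)
    = 0.82409 × 0.25461 = 0.2098 m

S_c ≈ 210 mm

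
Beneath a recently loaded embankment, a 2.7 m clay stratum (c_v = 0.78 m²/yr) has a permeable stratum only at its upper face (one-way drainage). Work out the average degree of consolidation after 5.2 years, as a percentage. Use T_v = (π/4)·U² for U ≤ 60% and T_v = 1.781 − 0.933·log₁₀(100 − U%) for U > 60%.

U ≈ 79.5 %

Drainage path length: H_d = H = 2.7 m (single drainage).
T_v = c_v·t/H_d² = 0.78×5.2/2.7² = 0.55638.
T_v = 0.55638 corresponds to the U > 60% branch:
U = 1 − 10^((1.781 − T_v)/0.933)/100 = 0.7946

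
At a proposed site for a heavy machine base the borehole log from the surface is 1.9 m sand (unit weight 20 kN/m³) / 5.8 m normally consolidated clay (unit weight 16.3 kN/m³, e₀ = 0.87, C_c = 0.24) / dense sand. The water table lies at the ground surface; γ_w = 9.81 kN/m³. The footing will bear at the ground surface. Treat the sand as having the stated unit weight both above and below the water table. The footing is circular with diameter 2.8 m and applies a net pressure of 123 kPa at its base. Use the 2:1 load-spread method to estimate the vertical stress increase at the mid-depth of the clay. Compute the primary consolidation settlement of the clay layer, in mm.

Mid-depth of clay below the ground surface: z = 1.9 + 5.8/2 = 4.8 m.
Total vertical stress at mid-clay: σ_v = 20×1.9 + 16.3×2.9 = 85.27 kPa.
Pore pressure: u = 9.81×(4.8 − 0) = 47.088 kPa.
Initial effective stress: σ'_0 = σ_v − u = 85.27 − 47.088 = 38.182 kPa.
Stress increase at mid-clay by the 2:1 spreading method:
Δσ ≈ qD²/(D+z)² = 123×2.8²/(2.8+4.8)² = 16.695 kPa
Final effective stress: σ'_f = σ'_0 + Δσ = 38.182 + 16.695 = 54.877 kPa.
Normally consolidated clay, so the full stress increment lies on the virgin compression line:
S_c = C_c·H/(1+e₀)·log₁₀(σ'_f/σ'_0) = 0.24×5.8/(1+0.87)×log₁₀(54.877/38.182)
    = 0.74439 × 0.15753 = 0.1173 m

S_c ≈ 117 mm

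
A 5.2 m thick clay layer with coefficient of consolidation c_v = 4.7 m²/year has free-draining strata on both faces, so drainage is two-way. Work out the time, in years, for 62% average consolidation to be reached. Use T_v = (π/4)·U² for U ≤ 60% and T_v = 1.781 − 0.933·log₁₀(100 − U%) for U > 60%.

t ≈ 0.442 years

Drainage path length: H_d = H/2 = 2.6 m (double drainage).
U > 60%: T_v = 1.781 − 0.933·log₁₀(100 − 62) = 0.30706.
t = T_v·H_d²/c_v = 0.30706×2.6²/4.7 = 0.4416 years.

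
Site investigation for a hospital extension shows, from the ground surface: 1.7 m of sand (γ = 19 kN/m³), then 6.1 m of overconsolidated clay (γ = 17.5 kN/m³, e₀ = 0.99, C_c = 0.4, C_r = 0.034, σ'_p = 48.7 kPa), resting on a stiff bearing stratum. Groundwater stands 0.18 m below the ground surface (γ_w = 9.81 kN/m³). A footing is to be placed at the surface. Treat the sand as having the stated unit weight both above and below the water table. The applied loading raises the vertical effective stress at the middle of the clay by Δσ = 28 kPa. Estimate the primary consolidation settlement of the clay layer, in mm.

Mid-depth of clay below the ground surface: z = 1.7 + 6.1/2 = 4.75 m.
Total vertical stress at mid-clay: σ_v = 19×1.7 + 17.5×3.05 = 85.675 kPa.
Pore pressure: u = 9.81×(4.75 − 0.18) = 44.832 kPa.
Initial effective stress: σ'_0 = σ_v − u = 85.675 − 44.832 = 40.843 kPa.
Final effective stress: σ'_f = 40.843 + 28 = 68.843 kPa.
σ'_f = 68.843 > σ'_p = 48.7 kPa, so the stress path crosses the preconsolidation pressure — recompression up to σ'_p, then virgin compression beyond:
S_c = H/(1+e₀)·[C_r·log₁₀(σ'_p/σ'_0) + C_c·log₁₀(σ'_f/σ'_p)]
    = 6.1/1.99 × [0.034×log₁₀(48.7/40.843) + 0.4×log₁₀(68.843/48.7)]
    = 3.0653 × [0.002598 + 0.060132] = 0.1923 m

S_c ≈ 192 mm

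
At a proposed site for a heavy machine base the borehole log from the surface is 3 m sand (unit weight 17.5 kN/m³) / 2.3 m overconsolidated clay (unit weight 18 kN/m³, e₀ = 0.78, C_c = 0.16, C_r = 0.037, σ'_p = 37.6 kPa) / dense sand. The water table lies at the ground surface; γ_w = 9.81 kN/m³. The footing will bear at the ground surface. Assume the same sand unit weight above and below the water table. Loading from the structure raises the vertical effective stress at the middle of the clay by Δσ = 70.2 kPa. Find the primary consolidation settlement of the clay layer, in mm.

S_c ≈ 93.2 mm

Mid-depth of clay below the ground surface: z = 3 + 2.3/2 = 4.15 m.
Total vertical stress at mid-clay: σ_v = 17.5×3 + 18×1.15 = 73.2 kPa.
Pore pressure: u = 9.81×(4.15 − 0) = 40.712 kPa.
Initial effective stress: σ'_0 = σ_v − u = 73.2 − 40.712 = 32.488 kPa.
Final effective stress: σ'_f = 32.488 + 70.2 = 102.69 kPa.
σ'_f = 102.69 > σ'_p = 37.6 kPa, so the stress path crosses the preconsolidation pressure — recompression up to σ'_p, then virgin compression beyond:
S_c = H/(1+e₀)·[C_r·log₁₀(σ'_p/σ'_0) + C_c·log₁₀(σ'_f/σ'_p)]
    = 2.3/1.78 × [0.037×log₁₀(37.6/32.488) + 0.16×log₁₀(102.69/37.6)]
    = 1.2921 × [0.0023482 + 0.069814] = 0.09324 m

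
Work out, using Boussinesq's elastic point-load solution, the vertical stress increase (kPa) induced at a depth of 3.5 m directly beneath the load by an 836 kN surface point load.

Δσ_z ≈ 32.6 kPa

Boussinesq vertical stress below a point load on an elastic half-space:
Δσ_z = 3P/(2πz²) · [1 + (r/z)²]^(−5/2)
r/z = 0/3.5 = 0; [1+(r/z)²]^(−5/2) = 1.
Δσ_z = 3×836/(2π×3.5²) × 1 = 32.585 × 1 = 32.59 kPa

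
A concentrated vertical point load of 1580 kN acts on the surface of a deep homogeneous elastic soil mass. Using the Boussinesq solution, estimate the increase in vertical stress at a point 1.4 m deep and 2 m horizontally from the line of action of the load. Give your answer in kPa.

Boussinesq vertical stress below a point load on an elastic half-space:
Δσ_z = 3P/(2πz²) · [1 + (r/z)²]^(−5/2)
r/z = 2/1.4 = 1.4286; [1+(r/z)²]^(−5/2) = 0.062019.
Δσ_z = 3×1580/(2π×1.4²) × 0.062019 = 384.9 × 0.062019 = 23.87 kPa

Δσ_z ≈ 23.9 kPa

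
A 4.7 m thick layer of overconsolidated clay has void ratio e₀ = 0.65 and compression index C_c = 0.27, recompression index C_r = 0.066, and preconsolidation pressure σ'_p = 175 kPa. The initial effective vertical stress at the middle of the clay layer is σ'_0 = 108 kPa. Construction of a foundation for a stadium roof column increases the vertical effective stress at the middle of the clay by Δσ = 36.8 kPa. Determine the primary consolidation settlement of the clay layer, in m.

Final effective stress: σ'_f = 108 + 36.8 = 144.8 kPa.
σ'_f = 144.8 ≤ σ'_p = 175 kPa, so the clay remains overconsolidated and only the recompression index applies:
S_c = C_r·H/(1+e₀)·log₁₀(σ'_f/σ'_0) = 0.066×4.7/1.65×log₁₀(144.8/108)
    = 0.188 × 0.12734 = 0.02394 m

S_c ≈ 0.0239 m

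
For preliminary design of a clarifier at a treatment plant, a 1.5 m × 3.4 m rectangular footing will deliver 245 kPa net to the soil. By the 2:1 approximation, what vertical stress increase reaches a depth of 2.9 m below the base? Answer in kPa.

Δσ_z ≈ 45.1 kPa

By the 2:1 method the load spreads at 1 horizontal : 2 vertical, so at depth z the loaded area has grown by z in each plan dimension:
Δσ = qBL/((B+z)(L+z)) = 245×1.5×3.4/((1.5+2.9)(3.4+2.9)) = 45.076 kPa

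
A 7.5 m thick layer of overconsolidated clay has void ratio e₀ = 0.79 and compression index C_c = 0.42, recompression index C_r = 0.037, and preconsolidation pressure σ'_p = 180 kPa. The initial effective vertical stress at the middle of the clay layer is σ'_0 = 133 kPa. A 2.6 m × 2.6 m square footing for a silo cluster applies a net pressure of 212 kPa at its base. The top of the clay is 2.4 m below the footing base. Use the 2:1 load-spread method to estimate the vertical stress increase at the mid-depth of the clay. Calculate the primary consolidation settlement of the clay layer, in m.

Mid-depth of clay below the footing base: z = 2.4 + 7.5/2 = 6.15 m.
Stress increase at mid-clay by the 2:1 spreading method:
Δσ = qBL/((B+z)(L+z)) = 212×2.6×2.6/((2.6+6.15)(2.6+6.15)) = 18.718 kPa
Final effective stress: σ'_f = 133 + 18.718 = 151.72 kPa.
σ'_f = 151.72 ≤ σ'_p = 180 kPa, so the clay remains overconsolidated and only the recompression index applies:
S_c = C_r·H/(1+e₀)·log₁₀(σ'_f/σ'_0) = 0.037×7.5/1.79×log₁₀(151.72/133)
    = 0.15503 × 0.057191 = 0.008866 m

S_c ≈ 0.00887 m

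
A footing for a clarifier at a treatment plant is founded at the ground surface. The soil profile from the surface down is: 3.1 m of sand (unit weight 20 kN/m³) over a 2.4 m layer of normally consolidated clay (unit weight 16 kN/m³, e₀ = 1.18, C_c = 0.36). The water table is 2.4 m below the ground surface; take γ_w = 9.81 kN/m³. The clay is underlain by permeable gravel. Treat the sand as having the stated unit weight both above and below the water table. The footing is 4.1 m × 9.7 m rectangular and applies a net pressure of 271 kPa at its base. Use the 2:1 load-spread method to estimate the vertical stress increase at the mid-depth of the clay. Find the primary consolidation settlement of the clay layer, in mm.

Mid-depth of clay below the ground surface: z = 3.1 + 2.4/2 = 4.3 m.
Total vertical stress at mid-clay: σ_v = 20×3.1 + 16×1.2 = 81.2 kPa.
Pore pressure: u = 9.81×(4.3 − 2.4) = 18.639 kPa.
Initial effective stress: σ'_0 = σ_v − u = 81.2 − 18.639 = 62.561 kPa.
Stress increase at mid-clay by the 2:1 spreading method:
Δσ = qBL/((B+z)(L+z)) = 271×4.1×9.7/((4.1+4.3)(9.7+4.3)) = 91.647 kPa
Final effective stress: σ'_f = σ'_0 + Δσ = 62.561 + 91.647 = 154.21 kPa.
Normally consolidated clay, so the full stress increment lies on the virgin compression line:
S_c = C_c·H/(1+e₀)·log₁₀(σ'_f/σ'_0) = 0.36×2.4/(1+1.18)×log₁₀(154.21/62.561)
    = 0.39633 × 0.39181 = 0.1553 m

S_c ≈ 155 mm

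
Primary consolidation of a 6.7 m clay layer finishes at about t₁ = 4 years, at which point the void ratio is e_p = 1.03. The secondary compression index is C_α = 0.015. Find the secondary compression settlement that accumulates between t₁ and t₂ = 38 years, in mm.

S_s ≈ 48.4 mm

Secondary compression: S_s = C_α·H/(1+e_p)·log₁₀(t₂/t₁)
S_s = 0.015×6.7/(1+1.03)×log₁₀(38/4)
    = 0.04951 × 0.9777 = 0.0484 m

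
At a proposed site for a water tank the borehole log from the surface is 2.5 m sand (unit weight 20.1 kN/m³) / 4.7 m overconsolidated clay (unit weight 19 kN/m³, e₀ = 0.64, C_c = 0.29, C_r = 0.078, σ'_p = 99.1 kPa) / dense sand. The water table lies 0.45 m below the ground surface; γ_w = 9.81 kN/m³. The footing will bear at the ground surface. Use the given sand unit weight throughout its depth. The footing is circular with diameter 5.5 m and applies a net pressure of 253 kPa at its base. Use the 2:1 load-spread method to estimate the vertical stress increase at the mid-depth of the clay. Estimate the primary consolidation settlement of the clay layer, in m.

Mid-depth of clay below the ground surface: z = 2.5 + 4.7/2 = 4.85 m.
Total vertical stress at mid-clay: σ_v = 20.1×2.5 + 19×2.35 = 94.9 kPa.
Pore pressure: u = 9.81×(4.85 − 0.45) = 43.164 kPa.
Initial effective stress: σ'_0 = σ_v − u = 94.9 − 43.164 = 51.736 kPa.
Stress increase at mid-clay by the 2:1 spreading method:
Δσ ≈ qD²/(D+z)² = 253×5.5²/(5.5+4.85)² = 71.444 kPa
Final effective stress: σ'_f = 51.736 + 71.444 = 123.18 kPa.
σ'_f = 123.18 > σ'_p = 99.1 kPa, so the stress path crosses the preconsolidation pressure — recompression up to σ'_p, then virgin compression beyond:
S_c = H/(1+e₀)·[C_r·log₁₀(σ'_p/σ'_0) + C_c·log₁₀(σ'_f/σ'_p)]
    = 4.7/1.64 × [0.078×log₁₀(99.1/51.736) + 0.29×log₁₀(123.18/99.1)]
    = 2.8659 × [0.022018 + 0.027395] = 0.1416 m

S_c ≈ 0.142 m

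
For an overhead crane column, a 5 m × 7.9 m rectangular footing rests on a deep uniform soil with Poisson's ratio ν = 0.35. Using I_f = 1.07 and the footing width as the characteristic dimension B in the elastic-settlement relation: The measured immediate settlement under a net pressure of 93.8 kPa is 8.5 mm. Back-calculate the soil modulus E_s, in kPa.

S_e = q·B·(1−ν²)/E_s · I_f  ⇒  E_s = q·B·(1−ν²)·I_f / S_e.
E_s = 93.8 × 5 × 0.8775 × 1.07 / 0.0085 = 51810 kPa

E_s ≈ 51800 kPa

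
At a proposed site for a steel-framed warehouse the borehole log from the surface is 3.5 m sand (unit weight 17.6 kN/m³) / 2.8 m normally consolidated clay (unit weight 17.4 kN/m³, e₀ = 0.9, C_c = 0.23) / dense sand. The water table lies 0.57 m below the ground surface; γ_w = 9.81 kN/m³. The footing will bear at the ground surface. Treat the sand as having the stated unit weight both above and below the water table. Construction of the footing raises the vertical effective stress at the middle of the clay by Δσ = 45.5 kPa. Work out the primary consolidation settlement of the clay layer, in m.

Mid-depth of clay below the ground surface: z = 3.5 + 2.8/2 = 4.9 m.
Total vertical stress at mid-clay: σ_v = 17.6×3.5 + 17.4×1.4 = 85.96 kPa.
Pore pressure: u = 9.81×(4.9 − 0.57) = 42.477 kPa.
Initial effective stress: σ'_0 = σ_v − u = 85.96 − 42.477 = 43.483 kPa.
Final effective stress: σ'_f = σ'_0 + Δσ = 43.483 + 45.5 = 88.983 kPa.
Normally consolidated clay, so the full stress increment lies on the virgin compression line:
S_c = C_c·H/(1+e₀)·log₁₀(σ'_f/σ'_0) = 0.23×2.8/(1+0.9)×log₁₀(88.983/43.483)
    = 0.33895 × 0.31099 = 0.1054 m

S_c ≈ 0.105 m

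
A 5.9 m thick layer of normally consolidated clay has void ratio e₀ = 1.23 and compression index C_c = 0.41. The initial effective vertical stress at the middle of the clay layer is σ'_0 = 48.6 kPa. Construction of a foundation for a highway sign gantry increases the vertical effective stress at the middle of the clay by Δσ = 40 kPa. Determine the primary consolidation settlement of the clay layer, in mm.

Final effective stress: σ'_f = σ'_0 + Δσ = 48.6 + 40 = 88.6 kPa.
Normally consolidated clay, so the full stress increment lies on the virgin compression line:
S_c = C_c·H/(1+e₀)·log₁₀(σ'_f/σ'_0) = 0.41×5.9/(1+1.23)×log₁₀(88.6/48.6)
    = 1.0848 × 0.2608 = 0.2829 m

S_c ≈ 283 mm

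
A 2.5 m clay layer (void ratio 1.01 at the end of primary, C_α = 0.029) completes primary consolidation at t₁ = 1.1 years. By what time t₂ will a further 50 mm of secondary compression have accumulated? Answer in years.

S_s = C_α·H/(1+e_p)·log₁₀(t₂/t₁) ⇒ log₁₀(t₂/t₁) = S_s·(1+e_p)/(C_α·H).
log₁₀(t₂/t₁) = 0.05 × (1+1.01) / (0.029×2.5) = 1.386
t₂ = t₁ × 10^1.386 = 1.1 × 24.33 = 26.77 years

t₂ ≈ 26.8 years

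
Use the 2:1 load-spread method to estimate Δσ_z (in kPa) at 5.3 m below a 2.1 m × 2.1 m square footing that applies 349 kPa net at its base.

Δσ_z ≈ 28.1 kPa

By the 2:1 method the load spreads at 1 horizontal : 2 vertical, so at depth z the loaded area has grown by z in each plan dimension:
Δσ = qBL/((B+z)(L+z)) = 349×2.1×2.1/((2.1+5.3)(2.1+5.3)) = 28.106 kPa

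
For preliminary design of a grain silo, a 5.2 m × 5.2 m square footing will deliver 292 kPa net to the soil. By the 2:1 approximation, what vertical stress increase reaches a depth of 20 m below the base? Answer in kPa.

Δσ_z ≈ 12.4 kPa

By the 2:1 method the load spreads at 1 horizontal : 2 vertical, so at depth z the loaded area has grown by z in each plan dimension:
Δσ = qBL/((B+z)(L+z)) = 292×5.2×5.2/((5.2+20)(5.2+20)) = 12.433 kPa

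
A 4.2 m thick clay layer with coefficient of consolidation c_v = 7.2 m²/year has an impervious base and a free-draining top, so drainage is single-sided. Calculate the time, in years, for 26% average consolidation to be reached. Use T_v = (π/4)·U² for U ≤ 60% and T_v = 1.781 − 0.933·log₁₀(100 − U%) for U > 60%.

Drainage path length: H_d = H = 4.2 m (single drainage).
U ≤ 60%: T_v = (π/4)·U² = (π/4)×0.26² = 0.053093.
t = T_v·H_d²/c_v = 0.053093×4.2²/7.2 = 0.1301 years.

t ≈ 0.13 years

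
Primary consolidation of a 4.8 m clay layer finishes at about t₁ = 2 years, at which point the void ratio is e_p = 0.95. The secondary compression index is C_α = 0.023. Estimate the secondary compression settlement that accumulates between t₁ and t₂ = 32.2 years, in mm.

S_s ≈ 68.3 mm

Secondary compression: S_s = C_α·H/(1+e_p)·log₁₀(t₂/t₁)
S_s = 0.023×4.8/(1+0.95)×log₁₀(32.2/2)
    = 0.05662 × 1.207 = 0.06832 m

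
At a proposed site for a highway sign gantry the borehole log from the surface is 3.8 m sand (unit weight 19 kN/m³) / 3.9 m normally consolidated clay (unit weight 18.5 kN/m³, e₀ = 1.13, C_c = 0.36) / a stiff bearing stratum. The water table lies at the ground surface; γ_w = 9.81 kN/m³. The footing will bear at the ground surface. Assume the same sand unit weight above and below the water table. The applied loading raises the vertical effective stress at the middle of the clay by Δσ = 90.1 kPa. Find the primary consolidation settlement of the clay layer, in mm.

Mid-depth of clay below the ground surface: z = 3.8 + 3.9/2 = 5.75 m.
Total vertical stress at mid-clay: σ_v = 19×3.8 + 18.5×1.95 = 108.28 kPa.
Pore pressure: u = 9.81×(5.75 − 0) = 56.408 kPa.
Initial effective stress: σ'_0 = σ_v − u = 108.28 − 56.408 = 51.872 kPa.
Final effective stress: σ'_f = σ'_0 + Δσ = 51.872 + 90.1 = 141.97 kPa.
Normally consolidated clay, so the full stress increment lies on the virgin compression line:
S_c = C_c·H/(1+e₀)·log₁₀(σ'_f/σ'_0) = 0.36×3.9/(1+1.13)×log₁₀(141.97/51.872)
    = 0.65915 × 0.43726 = 0.2882 m

S_c ≈ 288 mm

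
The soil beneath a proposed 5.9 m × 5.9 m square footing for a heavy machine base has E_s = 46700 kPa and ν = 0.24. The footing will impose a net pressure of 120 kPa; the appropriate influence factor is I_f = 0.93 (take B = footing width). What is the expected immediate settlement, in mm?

Immediate (elastic) settlement: S_e = q·B·(1−ν²)/E_s · I_f.
S_e = 120 × 5.9 × (1 − 0.24²) / 46700 × 0.93
    = 120 × 5.9 × 0.9424 / 46700 × 0.93
    = 0.01329 m = 13.29 mm

S_e ≈ 13.3 mm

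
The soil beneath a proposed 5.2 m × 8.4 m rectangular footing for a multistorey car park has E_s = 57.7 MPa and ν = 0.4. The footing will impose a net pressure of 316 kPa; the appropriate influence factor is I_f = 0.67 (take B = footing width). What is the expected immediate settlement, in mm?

S_e ≈ 16 mm

Immediate (elastic) settlement: S_e = q·B·(1−ν²)/E_s · I_f.
E_s = 57.7 MPa = 57700 kPa.
S_e = 316 × 5.2 × (1 − 0.4²) / 57700 × 0.67
    = 316 × 5.2 × 0.84 / 57700 × 0.67
    = 0.01603 m = 16.03 mm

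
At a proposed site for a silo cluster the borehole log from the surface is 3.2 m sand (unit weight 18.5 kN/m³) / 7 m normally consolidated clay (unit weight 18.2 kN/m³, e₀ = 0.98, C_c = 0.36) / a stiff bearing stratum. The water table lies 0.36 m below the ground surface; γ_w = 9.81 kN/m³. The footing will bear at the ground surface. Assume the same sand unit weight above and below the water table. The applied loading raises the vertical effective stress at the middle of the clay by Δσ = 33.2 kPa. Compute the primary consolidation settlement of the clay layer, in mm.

Mid-depth of clay below the ground surface: z = 3.2 + 7/2 = 6.7 m.
Total vertical stress at mid-clay: σ_v = 18.5×3.2 + 18.2×3.5 = 122.9 kPa.
Pore pressure: u = 9.81×(6.7 − 0.36) = 62.195 kPa.
Initial effective stress: σ'_0 = σ_v − u = 122.9 − 62.195 = 60.705 kPa.
Final effective stress: σ'_f = σ'_0 + Δσ = 60.705 + 33.2 = 93.905 kPa.
Normally consolidated clay, so the full stress increment lies on the virgin compression line:
S_c = C_c·H/(1+e₀)·log₁₀(σ'_f/σ'_0) = 0.36×7/(1+0.98)×log₁₀(93.905/60.705)
    = 1.2727 × 0.18946 = 0.2411 m

S_c ≈ 241 mm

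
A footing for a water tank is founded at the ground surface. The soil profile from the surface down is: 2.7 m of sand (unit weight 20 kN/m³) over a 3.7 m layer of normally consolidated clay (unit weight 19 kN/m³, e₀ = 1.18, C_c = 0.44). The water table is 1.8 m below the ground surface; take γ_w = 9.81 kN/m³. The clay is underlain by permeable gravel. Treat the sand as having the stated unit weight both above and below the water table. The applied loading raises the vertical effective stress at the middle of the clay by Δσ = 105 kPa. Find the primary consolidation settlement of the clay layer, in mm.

S_c ≈ 321 mm

Mid-depth of clay below the ground surface: z = 2.7 + 3.7/2 = 4.55 m.
Total vertical stress at mid-clay: σ_v = 20×2.7 + 19×1.85 = 89.15 kPa.
Pore pressure: u = 9.81×(4.55 − 1.8) = 26.978 kPa.
Initial effective stress: σ'_0 = σ_v − u = 89.15 − 26.978 = 62.172 kPa.
Final effective stress: σ'_f = σ'_0 + Δσ = 62.172 + 105 = 167.17 kPa.
Normally consolidated clay, so the full stress increment lies on the virgin compression line:
S_c = C_c·H/(1+e₀)·log₁₀(σ'_f/σ'_0) = 0.44×3.7/(1+1.18)×log₁₀(167.17/62.172)
    = 0.74679 × 0.42956 = 0.3208 m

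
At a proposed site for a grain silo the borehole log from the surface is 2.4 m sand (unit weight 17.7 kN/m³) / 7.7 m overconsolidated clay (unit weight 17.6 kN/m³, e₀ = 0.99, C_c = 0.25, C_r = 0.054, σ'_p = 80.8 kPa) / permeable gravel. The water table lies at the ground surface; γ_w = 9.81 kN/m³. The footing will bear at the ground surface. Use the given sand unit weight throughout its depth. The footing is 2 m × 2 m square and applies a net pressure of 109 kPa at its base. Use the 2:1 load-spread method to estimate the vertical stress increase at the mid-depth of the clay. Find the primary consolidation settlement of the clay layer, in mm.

S_c ≈ 11.2 mm

Mid-depth of clay below the ground surface: z = 2.4 + 7.7/2 = 6.25 m.
Total vertical stress at mid-clay: σ_v = 17.7×2.4 + 17.6×3.85 = 110.24 kPa.
Pore pressure: u = 9.81×(6.25 − 0) = 61.312 kPa.
Initial effective stress: σ'_0 = σ_v − u = 110.24 − 61.312 = 48.928 kPa.
Stress increase at mid-clay by the 2:1 spreading method:
Δσ = qBL/((B+z)(L+z)) = 109×2×2/((2+6.25)(2+6.25)) = 6.4059 kPa
Final effective stress: σ'_f = 48.928 + 6.4059 = 55.334 kPa.
σ'_f = 55.334 ≤ σ'_p = 80.8 kPa, so the clay remains overconsolidated and only the recompression index applies:
S_c = C_r·H/(1+e₀)·log₁₀(σ'_f/σ'_0) = 0.054×7.7/1.99×log₁₀(55.334/48.928)
    = 0.20894 × 0.053435 = 0.01116 m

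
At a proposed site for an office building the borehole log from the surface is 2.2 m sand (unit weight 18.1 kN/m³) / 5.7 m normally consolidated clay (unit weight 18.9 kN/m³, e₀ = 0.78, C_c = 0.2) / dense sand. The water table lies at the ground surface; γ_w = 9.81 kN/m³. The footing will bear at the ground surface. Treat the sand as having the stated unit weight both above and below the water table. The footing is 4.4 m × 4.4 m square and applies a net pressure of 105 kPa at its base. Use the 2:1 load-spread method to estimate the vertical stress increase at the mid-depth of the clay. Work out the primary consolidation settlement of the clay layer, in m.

S_c ≈ 0.116 m

Mid-depth of clay below the ground surface: z = 2.2 + 5.7/2 = 5.05 m.
Total vertical stress at mid-clay: σ_v = 18.1×2.2 + 18.9×2.85 = 93.685 kPa.
Pore pressure: u = 9.81×(5.05 − 0) = 49.541 kPa.
Initial effective stress: σ'_0 = σ_v − u = 93.685 − 49.541 = 44.144 kPa.
Stress increase at mid-clay by the 2:1 spreading method:
Δσ = qBL/((B+z)(L+z)) = 105×4.4×4.4/((4.4+5.05)(4.4+5.05)) = 22.763 kPa
Final effective stress: σ'_f = σ'_0 + Δσ = 44.144 + 22.763 = 66.907 kPa.
Normally consolidated clay, so the full stress increment lies on the virgin compression line:
S_c = C_c·H/(1+e₀)·log₁₀(σ'_f/σ'_0) = 0.2×5.7/(1+0.78)×log₁₀(66.907/44.144)
    = 0.64045 × 0.1806 = 0.1157 m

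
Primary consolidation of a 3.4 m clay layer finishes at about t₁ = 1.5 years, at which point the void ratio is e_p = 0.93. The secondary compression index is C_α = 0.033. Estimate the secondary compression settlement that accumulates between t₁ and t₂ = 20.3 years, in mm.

Secondary compression: S_s = C_α·H/(1+e_p)·log₁₀(t₂/t₁)
S_s = 0.033×3.4/(1+0.93)×log₁₀(20.3/1.5)
    = 0.05813 × 1.131 = 0.06577 m

S_s ≈ 65.8 mm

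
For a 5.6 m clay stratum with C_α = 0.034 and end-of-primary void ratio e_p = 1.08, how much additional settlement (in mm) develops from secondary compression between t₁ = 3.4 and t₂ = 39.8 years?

Secondary compression: S_s = C_α·H/(1+e_p)·log₁₀(t₂/t₁)
S_s = 0.034×5.6/(1+1.08)×log₁₀(39.8/3.4)
    = 0.09154 × 1.068 = 0.0978 m

S_s ≈ 97.8 mm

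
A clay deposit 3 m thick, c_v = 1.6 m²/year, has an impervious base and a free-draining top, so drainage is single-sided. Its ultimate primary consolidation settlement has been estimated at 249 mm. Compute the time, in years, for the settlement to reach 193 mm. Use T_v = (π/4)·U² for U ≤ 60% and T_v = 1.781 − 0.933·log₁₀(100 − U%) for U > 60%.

t ≈ 2.92 years

Drainage path length: H_d = H = 3 m (single drainage).
U = S(t)/S_ult = 193/249 = 0.7751.
U > 60%: T_v = 1.781 − 0.933·log₁₀(100 − 77.51) = 0.51959.
t = T_v·H_d²/c_v = 0.51959×3²/1.6 = 2.923 years.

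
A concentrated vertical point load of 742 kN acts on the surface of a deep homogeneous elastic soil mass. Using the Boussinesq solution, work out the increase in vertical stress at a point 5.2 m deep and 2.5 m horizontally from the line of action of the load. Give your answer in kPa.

Δσ_z ≈ 7.79 kPa

Boussinesq vertical stress below a point load on an elastic half-space:
Δσ_z = 3P/(2πz²) · [1 + (r/z)²]^(−5/2)
r/z = 2.5/5.2 = 0.48077; [1+(r/z)²]^(−5/2) = 0.59461.
Δσ_z = 3×742/(2π×5.2²) × 0.59461 = 13.102 × 0.59461 = 7.791 kPa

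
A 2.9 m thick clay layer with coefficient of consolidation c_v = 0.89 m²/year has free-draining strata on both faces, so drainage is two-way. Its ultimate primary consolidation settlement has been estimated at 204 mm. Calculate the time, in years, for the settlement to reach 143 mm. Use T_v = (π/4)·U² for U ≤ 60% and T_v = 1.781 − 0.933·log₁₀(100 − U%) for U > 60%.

Drainage path length: H_d = H/2 = 1.45 m (double drainage).
U = S(t)/S_ult = 143/204 = 0.701.
U > 60%: T_v = 1.781 − 0.933·log₁₀(100 − 70.098) = 0.40417.
t = T_v·H_d²/c_v = 0.40417×1.45²/0.89 = 0.9548 years.

t ≈ 0.955 years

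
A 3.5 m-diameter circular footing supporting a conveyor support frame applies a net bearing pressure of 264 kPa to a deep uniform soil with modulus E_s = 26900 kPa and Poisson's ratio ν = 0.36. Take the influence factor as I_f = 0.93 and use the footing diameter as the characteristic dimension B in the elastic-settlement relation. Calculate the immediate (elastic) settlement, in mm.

Immediate (elastic) settlement: S_e = q·B·(1−ν²)/E_s · I_f.
S_e = 264 × 3.5 × (1 − 0.36²) / 26900 × 0.93
    = 264 × 3.5 × 0.8704 / 26900 × 0.93
    = 0.0278 m = 27.8 mm

S_e ≈ 27.8 mm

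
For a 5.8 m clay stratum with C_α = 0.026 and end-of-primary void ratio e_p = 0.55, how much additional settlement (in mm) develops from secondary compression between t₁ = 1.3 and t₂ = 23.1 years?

S_s ≈ 122 mm

Secondary compression: S_s = C_α·H/(1+e_p)·log₁₀(t₂/t₁)
S_s = 0.026×5.8/(1+0.55)×log₁₀(23.1/1.3)
    = 0.09729 × 1.25 = 0.1216 m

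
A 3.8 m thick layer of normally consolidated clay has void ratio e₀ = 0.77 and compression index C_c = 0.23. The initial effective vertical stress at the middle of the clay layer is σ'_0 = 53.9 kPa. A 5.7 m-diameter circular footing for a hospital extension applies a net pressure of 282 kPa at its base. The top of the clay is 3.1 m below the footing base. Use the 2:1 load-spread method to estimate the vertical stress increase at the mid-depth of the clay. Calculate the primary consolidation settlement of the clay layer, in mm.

Mid-depth of clay below the footing base: z = 3.1 + 3.8/2 = 5 m.
Stress increase at mid-clay by the 2:1 spreading method:
Δσ ≈ qD²/(D+z)² = 282×5.7²/(5.7+5)² = 80.026 kPa
Final effective stress: σ'_f = σ'_0 + Δσ = 53.9 + 80.026 = 133.93 kPa.
Normally consolidated clay, so the full stress increment lies on the virgin compression line:
S_c = C_c·H/(1+e₀)·log₁₀(σ'_f/σ'_0) = 0.23×3.8/(1+0.77)×log₁₀(133.93/53.9)
    = 0.49379 × 0.39529 = 0.1952 m

S_c ≈ 195 mm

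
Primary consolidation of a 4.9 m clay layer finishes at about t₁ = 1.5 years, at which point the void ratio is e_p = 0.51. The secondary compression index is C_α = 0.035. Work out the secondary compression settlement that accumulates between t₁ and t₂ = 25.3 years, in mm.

Secondary compression: S_s = C_α·H/(1+e_p)·log₁₀(t₂/t₁)
S_s = 0.035×4.9/(1+0.51)×log₁₀(25.3/1.5)
    = 0.1136 × 1.227 = 0.1394 m

S_s ≈ 139 mm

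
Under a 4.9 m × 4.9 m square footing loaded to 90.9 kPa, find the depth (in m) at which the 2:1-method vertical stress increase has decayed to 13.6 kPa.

z ≈ 7.77 m

2:1 spreading — at depth z the loaded area has grown by z in each plan dimension:
qB²/(B+z)² = Δσ_z ⇒ z = B(√(q/Δσ_z) − 1) = 4.9×(√(90.9/13.6) − 1) = 7.768 m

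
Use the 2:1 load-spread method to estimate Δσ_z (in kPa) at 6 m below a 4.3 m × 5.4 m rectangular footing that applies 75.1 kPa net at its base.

Δσ_z ≈ 14.9 kPa

By the 2:1 method the load spreads at 1 horizontal : 2 vertical, so at depth z the loaded area has grown by z in each plan dimension:
Δσ = qBL/((B+z)(L+z)) = 75.1×4.3×5.4/((4.3+6)(5.4+6)) = 14.851 kPa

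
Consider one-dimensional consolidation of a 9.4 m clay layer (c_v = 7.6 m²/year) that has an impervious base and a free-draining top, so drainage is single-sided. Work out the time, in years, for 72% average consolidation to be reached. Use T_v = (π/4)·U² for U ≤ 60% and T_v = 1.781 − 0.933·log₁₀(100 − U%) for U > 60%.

t ≈ 5.01 years

Drainage path length: H_d = H = 9.4 m (single drainage).
U > 60%: T_v = 1.781 − 0.933·log₁₀(100 − 72) = 0.4308.
t = T_v·H_d²/c_v = 0.4308×9.4²/7.6 = 5.009 years.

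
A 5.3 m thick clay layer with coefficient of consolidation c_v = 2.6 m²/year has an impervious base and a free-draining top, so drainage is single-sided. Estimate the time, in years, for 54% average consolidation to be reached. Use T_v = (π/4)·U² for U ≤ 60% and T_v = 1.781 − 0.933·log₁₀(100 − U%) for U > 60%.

t ≈ 2.47 years

Drainage path length: H_d = H = 5.3 m (single drainage).
U ≤ 60%: T_v = (π/4)·U² = (π/4)×0.54² = 0.22902.
t = T_v·H_d²/c_v = 0.22902×5.3²/2.6 = 2.474 years.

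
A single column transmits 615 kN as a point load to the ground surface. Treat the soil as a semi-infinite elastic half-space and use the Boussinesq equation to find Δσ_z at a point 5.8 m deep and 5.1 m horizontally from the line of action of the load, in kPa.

Boussinesq vertical stress below a point load on an elastic half-space:
Δσ_z = 3P/(2πz²) · [1 + (r/z)²]^(−5/2)
r/z = 5.1/5.8 = 0.87931; [1+(r/z)²]^(−5/2) = 0.23884.
Δσ_z = 3×615/(2π×5.8²) × 0.23884 = 8.7289 × 0.23884 = 2.085 kPa

Δσ_z ≈ 2.08 kPa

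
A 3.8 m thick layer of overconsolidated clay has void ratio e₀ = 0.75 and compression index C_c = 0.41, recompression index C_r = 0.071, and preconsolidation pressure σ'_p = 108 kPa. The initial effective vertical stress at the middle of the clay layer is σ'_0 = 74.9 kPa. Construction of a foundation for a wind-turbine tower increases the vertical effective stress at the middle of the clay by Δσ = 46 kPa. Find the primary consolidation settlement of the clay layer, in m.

Final effective stress: σ'_f = 74.9 + 46 = 120.9 kPa.
σ'_f = 120.9 > σ'_p = 108 kPa, so the stress path crosses the preconsolidation pressure — recompression up to σ'_p, then virgin compression beyond:
S_c = H/(1+e₀)·[C_r·log₁₀(σ'_p/σ'_0) + C_c·log₁₀(σ'_f/σ'_p)]
    = 3.8/1.75 × [0.071×log₁₀(108/74.9) + 0.41×log₁₀(120.9/108)]
    = 2.1714 × [0.011285 + 0.020091] = 0.06813 m

S_c ≈ 0.0681 m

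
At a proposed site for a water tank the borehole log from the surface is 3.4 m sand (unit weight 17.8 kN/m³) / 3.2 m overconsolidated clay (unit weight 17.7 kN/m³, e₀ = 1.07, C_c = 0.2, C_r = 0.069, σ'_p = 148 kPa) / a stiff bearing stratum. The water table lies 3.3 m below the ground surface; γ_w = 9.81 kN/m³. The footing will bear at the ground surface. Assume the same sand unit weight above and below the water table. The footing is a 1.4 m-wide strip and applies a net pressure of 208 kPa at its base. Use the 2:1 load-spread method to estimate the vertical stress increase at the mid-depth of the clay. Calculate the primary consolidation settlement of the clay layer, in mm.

Mid-depth of clay below the ground surface: z = 3.4 + 3.2/2 = 5 m.
Total vertical stress at mid-clay: σ_v = 17.8×3.4 + 17.7×1.6 = 88.84 kPa.
Pore pressure: u = 9.81×(5 − 3.3) = 16.677 kPa.
Initial effective stress: σ'_0 = σ_v − u = 88.84 − 16.677 = 72.163 kPa.
Stress increase at mid-clay by the 2:1 spreading method:
Δσ = qB/(B+z) = 208×1.4/(1.4+5) = 45.5 kPa
Final effective stress: σ'_f = 72.163 + 45.5 = 117.66 kPa.
σ'_f = 117.66 ≤ σ'_p = 148 kPa, so the clay remains overconsolidated and only the recompression index applies:
S_c = C_r·H/(1+e₀)·log₁₀(σ'_f/σ'_0) = 0.069×3.2/2.07×log₁₀(117.66/72.163)
    = 0.10667 × 0.21231 = 0.02265 m

S_c ≈ 22.6 mm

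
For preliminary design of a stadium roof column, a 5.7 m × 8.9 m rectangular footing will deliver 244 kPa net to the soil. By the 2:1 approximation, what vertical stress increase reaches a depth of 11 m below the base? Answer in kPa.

Δσ_z ≈ 37.2 kPa

By the 2:1 method the load spreads at 1 horizontal : 2 vertical, so at depth z the loaded area has grown by z in each plan dimension:
Δσ = qBL/((B+z)(L+z)) = 244×5.7×8.9/((5.7+11)(8.9+11)) = 37.246 kPa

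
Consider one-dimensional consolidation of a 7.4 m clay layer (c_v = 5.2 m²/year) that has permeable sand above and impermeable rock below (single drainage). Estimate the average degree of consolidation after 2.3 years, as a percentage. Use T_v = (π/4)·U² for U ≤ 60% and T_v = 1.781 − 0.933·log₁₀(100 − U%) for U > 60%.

U ≈ 52.7 %

Drainage path length: H_d = H = 7.4 m (single drainage).
T_v = c_v·t/H_d² = 5.2×2.3/7.4² = 0.21841.
T_v = 0.21841 corresponds to the U ≤ 60% branch:
U = √(4T_v/π) = 0.5273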